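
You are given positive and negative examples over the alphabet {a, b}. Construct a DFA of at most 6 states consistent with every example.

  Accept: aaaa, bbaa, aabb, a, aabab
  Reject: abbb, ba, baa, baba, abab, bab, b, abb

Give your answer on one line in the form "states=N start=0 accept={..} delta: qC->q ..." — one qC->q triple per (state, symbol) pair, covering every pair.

State merging on the prefix tree: take the shortest (then alphabetical) example prefix whose next move is undefined and point that move at state 0, else 1, else 2, ...; a target is out if some Accept/Reject pair would then sit in one state with the same input left (inseparable). If every existing state is out, open a new one.
a: 0a undefined. 0a->0: no, aabb/abb meet in 0 with "bb" left. Open state 1: 0a->1.
b: 0b undefined. 0b->0: no, bbaa/baa meet in 1 with "a" left. 0b->1: no, a/b meet in 1. Open state 2: 0b->2.
aa: 1a undefined. 1a->0: no, aabab/bab meet in 2 with "ab" left. 1a->1: no, aabb/abb meet in 1 with "bb" left. 1a->2: no, aaaa/baa meet in 2 with "aa" left. Open state 3: 1a->3.
ab: 1b undefined. 1b->0: ok.
ba: 2a undefined. 2a->0: no, a/baa meet in 1. 2a->1: no, a/ba meet in 1. 2a->2: ok.
bb: 2b undefined. 2b->0: no, a/baba meet in 1. 2b->1: no, a/abbb meet in 1. 2b->2: no, bbaa/abbb meet in 2. 2b->3: ok.
aaa: 3a undefined. 3a->0: ok.
aab: 3b undefined. 3b->0: no, aabb/ba meet in 2. 3b->1: no, aabb/baba meet in 0. 3b->2: no, aabb/abbb meet in 3. 3b->3: no, aabb/abbb meet in 3. Open state 4: 3b->4.
aaba: 4a undefined. 4a->0: no, aabab/ba meet in 2. 4a->1: no, aabab/baba meet in 0. 4a->2: no, aabab/abbb meet in 3. 4a->3: ok.
aabb: 4b undefined. 4b->0: no, aabb/baba meet in 0. 4b->1: ok.
All examples now run through 5 states with every (state, symbol) defined. Accept strings end in {1,4}, Reject strings end in {0,2,3}; accept={1,4}.

states=5 start=0 accept={1,4} delta: 0a->1 0b->2 1a->3 1b->0 2a->2 2b->3 3a->0 3b->4 4a->3 4b->1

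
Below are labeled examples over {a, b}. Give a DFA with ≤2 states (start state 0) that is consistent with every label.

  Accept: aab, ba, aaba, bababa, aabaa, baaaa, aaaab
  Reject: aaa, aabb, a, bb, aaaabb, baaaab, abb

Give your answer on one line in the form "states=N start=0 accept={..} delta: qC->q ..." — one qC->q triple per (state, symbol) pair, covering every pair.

states=2 start=0 accept={1} delta: 0a->0 0b->1 1a->1 1b->0

Grow the machine one transition at a time. Run the examples from 0; the earliest place one falls off (shortest prefix, ties alphabetical) gets sent to the lowest-numbered state that keeps every Accept/Reject pair distinguishable — a pair clashes when both reach the same state with identical unread suffix — and to a fresh state only if none does.
a: 0a undefined. 0a->0: ok.
b: 0b undefined. 0b->0: no, aab/aaa meet in 0. Open state 1: 0b->1.
ba: 1a undefined. 1a->0: no, aab/baaaab meet in 1. 1a->1: ok.
bb: 1b undefined. 1b->0: ok.
All examples now run through 2 states with every (state, symbol) defined. Accept strings end in {1}, Reject strings end in {0}; accept={1}.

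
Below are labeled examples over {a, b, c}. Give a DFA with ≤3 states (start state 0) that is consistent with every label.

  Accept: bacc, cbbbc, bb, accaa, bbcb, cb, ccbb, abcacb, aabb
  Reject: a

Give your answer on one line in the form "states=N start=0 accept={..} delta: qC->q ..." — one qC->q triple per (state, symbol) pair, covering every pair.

states=3 start=0 accept={1,2} delta: 0a->0 0b->1 0c->1 1a->0 1b->1 1c->2 2a->2 2b->1 2c->0

State merging on the prefix tree: take the shortest (then alphabetical) example prefix whose next move is undefined and point that move at state 0, else 1, else 2, ...; a target is out if some Accept/Reject pair would then sit in one state with the same input left (inseparable). If every existing state is out, open a new one.
a: 0a undefined. 0a->0: ok.
b: 0b undefined. 0b->0: no, bb/a meet in 0. Open state 1: 0b->1.
c: 0c undefined. 0c->0: no, accaa/a meet in 0. 0c->1: ok.
ba: 1a undefined. 1a->0: ok.
bb: 1b undefined. 1b->0: no, bb/a meet in 0. 1b->1: ok.
cc: 1c undefined. 1c->0: no, bacc/a meet in 0. 1c->1: no, accaa/a meet in 0. Open state 2: 1c->2.
ccb: 2b undefined. 2b->0: no, bbcb/a meet in 0. 2b->1: ok.
abca: 2a undefined. 2a->0: no, accaa/a meet in 0. 2a->1: no, accaa/a meet in 0. 2a->2: ok.
abcac: 2c undefined. 2c->0: ok.
All examples now run through 3 states with every (state, symbol) defined. Accept strings end in {1,2}, Reject strings end in {0}; accept={1,2}.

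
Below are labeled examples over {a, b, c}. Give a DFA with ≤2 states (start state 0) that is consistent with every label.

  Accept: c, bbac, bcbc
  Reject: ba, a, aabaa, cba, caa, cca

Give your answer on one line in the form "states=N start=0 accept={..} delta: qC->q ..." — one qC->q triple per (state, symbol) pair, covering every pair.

State merging on the prefix tree: take the shortest (then alphabetical) example prefix whose next move is undefined and point that move at state 0, else 1, else 2, ...; a target is out if some Accept/Reject pair would then sit in one state with the same input left (inseparable). If every existing state is out, open a new one.
a: 0a undefined. 0a->0: ok.
b: 0b undefined. 0b->0: ok.
c: 0c undefined. 0c->0: no, c/ba meet in 0. Open state 1: 0c->1.
ca: 1a undefined. 1a->0: ok.
cb: 1b undefined. 1b->0: ok.
cc: 1c undefined. 1c->0: ok.
All examples now run through 2 states with every (state, symbol) defined. Accept strings end in {1}, Reject strings end in {0}; accept={1}.

states=2 start=0 accept={1} delta: 0a->0 0b->0 0c->1 1a->0 1b->0 1c->0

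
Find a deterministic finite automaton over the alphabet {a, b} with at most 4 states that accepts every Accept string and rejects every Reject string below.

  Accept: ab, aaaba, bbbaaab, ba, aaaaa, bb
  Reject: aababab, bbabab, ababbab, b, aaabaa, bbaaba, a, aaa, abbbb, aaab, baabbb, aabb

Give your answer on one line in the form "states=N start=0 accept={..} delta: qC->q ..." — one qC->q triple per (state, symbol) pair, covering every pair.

states=4 start=0 accept={2} delta: 0a->1 0b->1 1a->2 1b->2 2a->0 2b->3 3a->2 3b->0

Fold the examples into a partial DFA from state 0: repeatedly fix the first undefined (state, symbol) met by the shortest-then-alphabetical prefix, trying targets in increasing order and rejecting any under which an Accept and a Reject string meet in one state with the same remainder; add a state when all current targets are rejected. Accepting states are where Accept strings end.
a: 0a undefined. 0a->0: no, ab/b meet in 0 with "b" left. Open state 1: 0a->1.
b: 0b undefined. 0b->0: no, bbbaaab/aaab meet in 1 with "aab" left. 0b->1: ok.
aa: 1a undefined. 1a->0: no, ab/aaab meet in 1 with "b" left. 1a->1: no, ab/aaab meet in 1 with "b" left. Open state 2: 1a->2.
ab: 1b undefined. 1b->0: no, ab/bbabab meet in 0. 1b->1: no, ab/b meet in 1. 1b->2: ok.
aaa: 2a undefined. 2a->0: ok.
aab: 2b undefined. 2b->0: no, ab/abbbb meet in 2. 2b->1: no, ab/aabb meet in 2. 2b->2: no, ab/aababab meet in 2. Open state 3: 2b->3.
aaba: 3a undefined. 3a->0: no, bbbaaab/aababab meet in 3. 3a->1: no, bbbaaab/aababab meet in 1. 3a->2: ok.
aabb: 3b undefined. 3b->0: ok.
All examples now run through 4 states with every (state, symbol) defined. Accept strings end in {2}, Reject strings end in {0,1,3}; accept={2}.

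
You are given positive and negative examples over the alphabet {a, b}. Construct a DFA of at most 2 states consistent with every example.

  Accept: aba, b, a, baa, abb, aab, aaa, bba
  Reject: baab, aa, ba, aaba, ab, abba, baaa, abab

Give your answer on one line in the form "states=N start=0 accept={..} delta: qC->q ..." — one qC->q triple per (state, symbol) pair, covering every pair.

Grow the machine one transition at a time. Run the examples from 0; the earliest place one falls off (shortest prefix, ties alphabetical) gets sent to the lowest-numbered state that keeps every Accept/Reject pair distinguishable — a pair clashes when both reach the same state with identical unread suffix — and to a fresh state only if none does.
a: 0a undefined. 0a->0: no, aba/ba meet in 0 with "ba" left. Open state 1: 0a->1.
b: 0b undefined. 0b->0: no, a/ba meet in 1. 0b->1: ok.
aa: 1a undefined. 1a->0: ok.
ab: 1b undefined. 1b->0: ok.
All examples now run through 2 states with every (state, symbol) defined. Accept strings end in {1}, Reject strings end in {0}; accept={1}.

states=2 start=0 accept={1} delta: 0a->1 0b->1 1a->0 1b->0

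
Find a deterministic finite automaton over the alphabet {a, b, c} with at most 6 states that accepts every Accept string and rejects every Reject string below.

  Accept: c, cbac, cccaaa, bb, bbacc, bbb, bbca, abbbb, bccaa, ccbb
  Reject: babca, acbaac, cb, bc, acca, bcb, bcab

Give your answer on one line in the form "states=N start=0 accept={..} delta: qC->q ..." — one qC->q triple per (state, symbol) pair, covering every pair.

Grow the machine one transition at a time. Run the examples from 0; the earliest place one falls off (shortest prefix, ties alphabetical) gets sent to the lowest-numbered state that keeps every Accept/Reject pair distinguishable — a pair clashes when both reach the same state with identical unread suffix — and to a fresh state only if none does.
a: 0a undefined. 0a->0: ok.
b: 0b undefined. 0b->0: no, c/bc meet in 0 with "c" left. Open state 1: 0b->1.
c: 0c undefined. 0c->0: no, c/acca meet in 0. 0c->1: no, bb/cb meet in 1 with "b" left. Open state 2: 0c->2.
ba: 1a undefined. 1a->0: ok.
bb: 1b undefined. 1b->0: ok.
bc: 1c undefined. 1c->0: no, bb/babca meet in 0. 1c->1: no, bb/babca meet in 0. 1c->2: no, c/bc meet in 2. Open state 3: 1c->3.
cb: 2b undefined. 2b->0: no, c/acbaac meet in 2. 2b->1: no, c/acbaac meet in 2. 2b->2: no, c/cb meet in 2. 2b->3: ok.
cc: 2c undefined. 2c->0: no, bb/acca meet in 0. 2c->1: no, bb/acca meet in 0. 2c->2: no, bbca/acca meet in 2 with "a" left. 2c->3: no, bbacc/cb meet in 3. Open state 4: 2c->4.
bca: 3a undefined. 3a->0: no, c/acbaac meet in 2. 3a->1: no, c/acbaac meet in 2. 3a->2: no, c/babca meet in 2. 3a->3: no, cbac/acbaac meet in 3 with "c" left. 3a->4: no, bbacc/babca meet in 4. Open state 5: 3a->5.
bcb: 3b undefined. 3b->0: no, bb/bcb meet in 0. 3b->1: no, bbb/bcb meet in 1. 3b->2: no, c/bcb meet in 2. 3b->3: ok.
bcc: 3c undefined. 3c->0: ok.
ccb: 4b undefined. 4b->0: ok.
ccc: 4c undefined. 4c->0: ok.
acca: 4a undefined. 4a->0: no, cccaaa/acca meet in 0. 4a->1: no, bbb/acca meet in 1. 4a->2: no, c/acca meet in 2. 4a->3: ok.
bbca: 2a undefined. 2a->0: ok.
bcab: 5b undefined. 5b->0: no, cccaaa/bcab meet in 0. 5b->1: no, bbb/bcab meet in 1. 5b->2: no, c/bcab meet in 2. 5b->3: ok.
cbac: 5c undefined. 5c->0: ok.
acbaa: 5a undefined. 5a->0: no, c/acbaac meet in 2. 5a->1: ok.
All examples now run through 6 states with every (state, symbol) defined. Accept strings end in {0,1,2,4}, Reject strings end in {3,5}; accept={0,1,2,4}.

states=6 start=0 accept={0,1,2,4} delta: 0a->0 0b->1 0c->2 1a->0 1b->0 1c->3 2a->0 2b->3 2c->4 3a->5 3b->3 3c->0 4a->3 4b->0 4c->0 5a->1 5b->3 5c->0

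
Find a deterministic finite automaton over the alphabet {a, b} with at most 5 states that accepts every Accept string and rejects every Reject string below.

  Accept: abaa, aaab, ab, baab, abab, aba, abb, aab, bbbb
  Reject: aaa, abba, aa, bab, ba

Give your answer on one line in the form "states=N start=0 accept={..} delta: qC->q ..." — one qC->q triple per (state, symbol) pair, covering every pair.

states=5 start=0 accept={2,3} delta: 0a->1 0b->2 1a->0 1b->3 2a->4 2b->1 3a->3 3b->2 4a->0 4b->0

Grow the machine one transition at a time. Run the examples from 0; the earliest place one falls off (shortest prefix, ties alphabetical) gets sent to the lowest-numbered state that keeps every Accept/Reject pair distinguishable — a pair clashes when both reach the same state with identical unread suffix — and to a fresh state only if none does.
a: 0a undefined. 0a->0: no, abab/bab meet in 0 with "bab" left. Open state 1: 0a->1.
b: 0b undefined. 0b->0: no, ab/bab meet in 1 with "b" left. 0b->1: no, aab/bab meet in 1 with "ab" left. Open state 2: 0b->2.
aa: 1a undefined. 1a->0: ok.
ab: 1b undefined. 1b->0: no, abaa/aa meet in 0. 1b->1: no, abaa/aaa meet in 1. 1b->2: no, abab/bab meet in 2 with "ab" left. Open state 3: 1b->3.
ba: 2a undefined. 2a->0: no, aab/bab meet in 2. 2a->1: no, aaab/bab meet in 3. 2a->2: no, baab/bab meet in 2 with "b" left. 2a->3: no, aaab/ba meet in 3. Open state 4: 2a->4.
bb: 2b undefined. 2b->0: no, bbbb/aa meet in 0. 2b->1: ok.
aba: 3a undefined. 3a->0: no, abaa/aaa meet in 1. 3a->1: no, abaa/aa meet in 0. 3a->2: no, abaa/ba meet in 4. 3a->3: ok.
abb: 3b undefined. 3b->0: no, abab/aa meet in 0. 3b->1: no, abab/aaa meet in 1. 3b->2: ok.
baa: 4a undefined. 4a->0: ok.
bab: 4b undefined. 4b->0: ok.
All examples now run through 5 states with every (state, symbol) defined. Accept strings end in {2,3}, Reject strings end in {0,1,4}; accept={2,3}.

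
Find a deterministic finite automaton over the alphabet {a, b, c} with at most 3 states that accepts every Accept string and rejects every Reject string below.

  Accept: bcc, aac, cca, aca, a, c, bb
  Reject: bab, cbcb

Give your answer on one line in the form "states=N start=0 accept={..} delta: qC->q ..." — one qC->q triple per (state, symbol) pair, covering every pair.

states=2 start=0 accept={0} delta: 0a->0 0b->1 0c->0 1a->0 1b->0 1c->0

State merging on the prefix tree: take the shortest (then alphabetical) example prefix whose next move is undefined and point that move at state 0, else 1, else 2, ...; a target is out if some Accept/Reject pair would then sit in one state with the same input left (inseparable). If every existing state is out, open a new one.
a: 0a undefined. 0a->0: ok.
b: 0b undefined. 0b->0: no, a/bab meet in 0. Open state 1: 0b->1.
c: 0c undefined. 0c->0: ok.
ba: 1a undefined. 1a->0: ok.
bb: 1b undefined. 1b->0: ok.
bc: 1c undefined. 1c->0: ok.
All examples now run through 2 states with every (state, symbol) defined. Accept strings end in {0}, Reject strings end in {1}; accept={0}.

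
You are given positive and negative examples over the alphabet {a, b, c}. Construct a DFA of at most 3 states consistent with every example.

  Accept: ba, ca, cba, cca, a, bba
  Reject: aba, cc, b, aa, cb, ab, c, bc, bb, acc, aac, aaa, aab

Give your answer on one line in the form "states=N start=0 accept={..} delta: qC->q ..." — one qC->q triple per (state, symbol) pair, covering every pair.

State merging on the prefix tree: take the shortest (then alphabetical) example prefix whose next move is undefined and point that move at state 0, else 1, else 2, ...; a target is out if some Accept/Reject pair would then sit in one state with the same input left (inseparable). If every existing state is out, open a new one.
a: 0a undefined. 0a->0: no, ba/aba meet in 0 with "ba" left. Open state 1: 0a->1.
b: 0b undefined. 0b->0: ok.
c: 0c undefined. 0c->0: ok.
aa: 1a undefined. 1a->0: no, ba/aaa meet in 1. 1a->1: no, ba/aa meet in 1. Open state 2: 1a->2.
ab: 1b undefined. 1b->0: no, ba/aba meet in 1. 1b->1: no, ba/ab meet in 1. 1b->2: ok.
ac: 1c undefined. 1c->0: ok.
aaa: 2a undefined. 2a->0: ok.
aab: 2b undefined. 2b->0: ok.
aac: 2c undefined. 2c->0: ok.
All examples now run through 3 states with every (state, symbol) defined. Accept strings end in {1}, Reject strings end in {0,2}; accept={1}.

states=3 start=0 accept={1} delta: 0a->1 0b->0 0c->0 1a->2 1b->2 1c->0 2a->0 2b->0 2c->0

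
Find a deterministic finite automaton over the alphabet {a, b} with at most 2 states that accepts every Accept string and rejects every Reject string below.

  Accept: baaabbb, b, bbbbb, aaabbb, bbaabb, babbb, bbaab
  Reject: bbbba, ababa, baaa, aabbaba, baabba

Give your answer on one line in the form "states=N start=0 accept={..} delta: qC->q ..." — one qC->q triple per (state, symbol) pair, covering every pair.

states=2 start=0 accept={1} delta: 0a->0 0b->1 1a->0 1b->1

State merging on the prefix tree: take the shortest (then alphabetical) example prefix whose next move is undefined and point that move at state 0, else 1, else 2, ...; a target is out if some Accept/Reject pair would then sit in one state with the same input left (inseparable). If every existing state is out, open a new one.
a: 0a undefined. 0a->0: ok.
b: 0b undefined. 0b->0: no, baaabbb/bbbba meet in 0. Open state 1: 0b->1.
ba: 1a undefined. 1a->0: ok.
bb: 1b undefined. 1b->0: no, bbaabb/bbbba meet in 0. 1b->1: ok.
All examples now run through 2 states with every (state, symbol) defined. Accept strings end in {1}, Reject strings end in {0}; accept={1}.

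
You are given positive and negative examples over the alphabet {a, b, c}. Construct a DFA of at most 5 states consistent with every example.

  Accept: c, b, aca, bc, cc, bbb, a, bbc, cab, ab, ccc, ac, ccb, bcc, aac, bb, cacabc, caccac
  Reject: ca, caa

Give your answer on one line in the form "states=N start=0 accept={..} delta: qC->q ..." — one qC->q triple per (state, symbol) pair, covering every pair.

Grow the machine one transition at a time. Run the examples from 0; the earliest place one falls off (shortest prefix, ties alphabetical) gets sent to the lowest-numbered state that keeps every Accept/Reject pair distinguishable — a pair clashes when both reach the same state with identical unread suffix — and to a fresh state only if none does.
a: 0a undefined. 0a->0: no, aca/ca meet in 0 with "ca" left. Open state 1: 0a->1.
b: 0b undefined. 0b->0: ok.
c: 0c undefined. 0c->0: no, a/ca meet in 1. 0c->1: ok.
aa: 1a undefined. 1a->0: no, c/caa meet in 1. 1a->1: no, c/ca meet in 1. Open state 2: 1a->2.
ab: 1b undefined. 1b->0: ok.
ac: 1c undefined. 1c->0: ok.
aac: 2c undefined. 2c->0: ok.
caa: 2a undefined. 2a->0: no, b/caa meet in 0. 2a->1: no, c/caa meet in 1. 2a->2: ok.
cab: 2b undefined. 2b->0: ok.
All examples now run through 3 states with every (state, symbol) defined. Accept strings end in {0,1}, Reject strings end in {2}; accept={0,1}.

states=3 start=0 accept={0,1} delta: 0a->1 0b->0 0c->1 1a->2 1b->0 1c->0 2a->2 2b->0 2c->0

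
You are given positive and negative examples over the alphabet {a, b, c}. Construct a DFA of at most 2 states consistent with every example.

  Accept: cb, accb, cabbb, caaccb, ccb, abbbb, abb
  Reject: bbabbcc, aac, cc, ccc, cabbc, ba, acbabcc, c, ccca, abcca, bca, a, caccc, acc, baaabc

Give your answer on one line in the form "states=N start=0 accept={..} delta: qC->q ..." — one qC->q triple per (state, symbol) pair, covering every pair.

State merging on the prefix tree: take the shortest (then alphabetical) example prefix whose next move is undefined and point that move at state 0, else 1, else 2, ...; a target is out if some Accept/Reject pair would then sit in one state with the same input left (inseparable). If every existing state is out, open a new one.
a: 0a undefined. 0a->0: ok.
b: 0b undefined. 0b->0: no, abbbb/ba meet in 0. Open state 1: 0b->1.
c: 0c undefined. 0c->0: ok.
ba: 1a undefined. 1a->0: ok.
bb: 1b undefined. 1b->0: no, abbbb/bbabbcc meet in 0. 1b->1: ok.
bc: 1c undefined. 1c->0: ok.
All examples now run through 2 states with every (state, symbol) defined. Accept strings end in {1}, Reject strings end in {0}; accept={1}.

states=2 start=0 accept={1} delta: 0a->0 0b->1 0c->0 1a->0 1b->1 1c->0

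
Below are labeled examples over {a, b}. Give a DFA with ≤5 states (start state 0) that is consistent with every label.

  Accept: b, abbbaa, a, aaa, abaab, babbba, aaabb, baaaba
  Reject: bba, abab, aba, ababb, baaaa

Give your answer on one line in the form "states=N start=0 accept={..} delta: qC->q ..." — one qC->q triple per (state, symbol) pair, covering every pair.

states=5 start=0 accept={0,1,3} delta: 0a->0 0b->1 1a->2 1b->1 2a->3 2b->2 3a->4 3b->0 4a->2 4b->0

Fold the examples into a partial DFA from state 0: repeatedly fix the first undefined (state, symbol) met by the shortest-then-alphabetical prefix, trying targets in increasing order and rejecting any under which an Accept and a Reject string meet in one state with the same remainder; add a state when all current targets are rejected. Accepting states are where Accept strings end.
a: 0a undefined. 0a->0: ok.
b: 0b undefined. 0b->0: no, b/bba meet in 0. Open state 1: 0b->1.
ba: 1a undefined. 1a->0: no, b/abab meet in 1. 1a->1: no, b/aba meet in 1. Open state 2: 1a->2.
bb: 1b undefined. 1b->0: no, a/bba meet in 0. 1b->1: ok.
baa: 2a undefined. 2a->0: no, abbbaa/baaaa meet in 0. 2a->1: no, b/baaaa meet in 1. 2a->2: no, abbbaa/bba meet in 2. Open state 3: 2a->3.
bab: 2b undefined. 2b->0: no, b/ababb meet in 1. 2b->1: no, b/abab meet in 1. 2b->2: ok.
baaa: 3a undefined. 3a->0: no, a/baaaa meet in 0. 3a->1: no, baaaba/bba meet in 2. 3a->2: no, abbbaa/baaaa meet in 3. 3a->3: no, abbbaa/baaaa meet in 3. Open state 4: 3a->4.
abaab: 3b undefined. 3b->0: ok.
baaaa: 4a undefined. 4a->0: no, a/baaaa meet in 0. 4a->1: no, b/baaaa meet in 1. 4a->2: ok.
baaab: 4b undefined. 4b->0: ok.
All examples now run through 5 states with every (state, symbol) defined. Accept strings end in {0,1,3}, Reject strings end in {2}; accept={0,1,3}.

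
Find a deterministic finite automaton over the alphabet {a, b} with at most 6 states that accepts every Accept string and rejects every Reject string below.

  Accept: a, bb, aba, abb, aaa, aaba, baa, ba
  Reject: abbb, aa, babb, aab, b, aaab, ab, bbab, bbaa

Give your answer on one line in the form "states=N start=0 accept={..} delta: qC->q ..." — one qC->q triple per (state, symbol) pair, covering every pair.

states=4 start=0 accept={1,3} delta: 0a->1 0b->2 1a->0 1b->2 2a->3 2b->3 3a->1 3b->0

Fold the examples into a partial DFA from state 0: repeatedly fix the first undefined (state, symbol) met by the shortest-then-alphabetical prefix, trying targets in increasing order and rejecting any under which an Accept and a Reject string meet in one state with the same remainder; add a state when all current targets are rejected. Accepting states are where Accept strings end.
a: 0a undefined. 0a->0: no, a/aa meet in 0. Open state 1: 0a->1.
b: 0b undefined. 0b->0: no, bb/b meet in 0. 0b->1: no, a/b meet in 1. Open state 2: 0b->2.
aa: 1a undefined. 1a->0: ok.
ab: 1b undefined. 1b->0: no, bb/abbb meet in 2 with "b" left. 1b->1: no, a/abbb meet in 1. 1b->2: ok.
ba: 2a undefined. 2a->0: no, bb/babb meet in 2 with "b" left. 2a->1: no, bb/babb meet in 2 with "b" left. 2a->2: no, aba/aab meet in 2. Open state 3: 2a->3.
bb: 2b undefined. 2b->0: no, bb/aa meet in 0. 2b->1: no, a/bbaa meet in 1. 2b->2: no, bb/abbb meet in 2. 2b->3: ok.
baa: 3a undefined. 3a->0: no, a/bbaa meet in 1. 3a->1: ok.
bab: 3b undefined. 3b->0: ok.
All examples now run through 4 states with every (state, symbol) defined. Accept strings end in {1,3}, Reject strings end in {0,2}; accept={1,3}.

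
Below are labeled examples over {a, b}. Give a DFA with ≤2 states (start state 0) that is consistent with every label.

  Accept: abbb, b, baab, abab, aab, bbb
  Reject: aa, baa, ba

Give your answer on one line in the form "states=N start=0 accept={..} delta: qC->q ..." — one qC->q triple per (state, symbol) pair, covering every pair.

Grow the machine one transition at a time. Run the examples from 0; the earliest place one falls off (shortest prefix, ties alphabetical) gets sent to the lowest-numbered state that keeps every Accept/Reject pair distinguishable — a pair clashes when both reach the same state with identical unread suffix — and to a fresh state only if none does.
a: 0a undefined. 0a->0: ok.
b: 0b undefined. 0b->0: no, abbb/aa meet in 0. Open state 1: 0b->1.
ba: 1a undefined. 1a->0: ok.
bb: 1b undefined. 1b->0: ok.
All examples now run through 2 states with every (state, symbol) defined. Accept strings end in {1}, Reject strings end in {0}; accept={1}.

states=2 start=0 accept={1} delta: 0a->0 0b->1 1a->0 1b->0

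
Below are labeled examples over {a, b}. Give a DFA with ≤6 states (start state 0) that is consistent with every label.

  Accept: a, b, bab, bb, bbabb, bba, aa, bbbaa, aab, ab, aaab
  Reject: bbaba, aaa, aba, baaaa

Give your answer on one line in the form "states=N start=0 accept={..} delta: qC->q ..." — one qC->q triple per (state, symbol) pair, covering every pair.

states=4 start=0 accept={0,1,2} delta: 0a->1 0b->0 1a->2 1b->2 2a->3 2b->0 3a->3 3b->0

Fold the examples into a partial DFA from state 0: repeatedly fix the first undefined (state, symbol) met by the shortest-then-alphabetical prefix, trying targets in increasing order and rejecting any under which an Accept and a Reject string meet in one state with the same remainder; add a state when all current targets are rejected. Accepting states are where Accept strings end.
a: 0a undefined. 0a->0: no, a/aaa meet in 0. Open state 1: 0a->1.
b: 0b undefined. 0b->0: ok.
aa: 1a undefined. 1a->0: no, a/aaa meet in 1. 1a->1: no, a/aaa meet in 1. Open state 2: 1a->2.
ab: 1b undefined. 1b->0: no, a/bbaba meet in 1. 1b->1: no, aa/bbaba meet in 2. 1b->2: ok.
aaa: 2a undefined. 2a->0: no, a/baaaa meet in 1. 2a->1: no, a/bbaba meet in 1. 2a->2: no, bab/bbaba meet in 2. Open state 3: 2a->3.
aab: 2b undefined. 2b->0: ok.
aaab: 3b undefined. 3b->0: ok.
baaaa: 3a undefined. 3a->0: no, b/baaaa meet in 0. 3a->1: no, a/baaaa meet in 1. 3a->2: no, bab/baaaa meet in 2. 3a->3: ok.
All examples now run through 4 states with every (state, symbol) defined. Accept strings end in {0,1,2}, Reject strings end in {3}; accept={0,1,2}.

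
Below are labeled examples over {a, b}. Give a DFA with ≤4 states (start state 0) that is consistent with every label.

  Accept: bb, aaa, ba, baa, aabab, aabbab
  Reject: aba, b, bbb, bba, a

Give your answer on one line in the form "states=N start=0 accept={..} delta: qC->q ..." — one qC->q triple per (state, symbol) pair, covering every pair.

Grow the machine one transition at a time. Run the examples from 0; the earliest place one falls off (shortest prefix, ties alphabetical) gets sent to the lowest-numbered state that keeps every Accept/Reject pair distinguishable — a pair clashes when both reach the same state with identical unread suffix — and to a fresh state only if none does.
a: 0a undefined. 0a->0: no, aaa/a meet in 0. Open state 1: 0a->1.
b: 0b undefined. 0b->0: no, bb/b meet in 0. 0b->1: ok.
aa: 1a undefined. 1a->0: no, aaa/b meet in 1. 1a->1: no, aaa/b meet in 1. Open state 2: 1a->2.
ab: 1b undefined. 1b->0: ok.
aaa: 2a undefined. 2a->0: ok.
aab: 2b undefined. 2b->0: ok.
All examples now run through 3 states with every (state, symbol) defined. Accept strings end in {0,2}, Reject strings end in {1}; accept={0,2}.

states=3 start=0 accept={0,2} delta: 0a->1 0b->1 1a->2 1b->0 2a->0 2b->0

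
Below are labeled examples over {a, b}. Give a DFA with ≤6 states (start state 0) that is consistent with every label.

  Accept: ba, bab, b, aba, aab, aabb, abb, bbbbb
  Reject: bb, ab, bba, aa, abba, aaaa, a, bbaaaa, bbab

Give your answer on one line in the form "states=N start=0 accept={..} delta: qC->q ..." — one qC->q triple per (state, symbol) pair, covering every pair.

states=5 start=0 accept={0,2} delta: 0a->1 0b->2 1a->3 1b->3 2a->0 2b->4 3a->0 3b->0 4a->1 4b->1

Fold the examples into a partial DFA from state 0: repeatedly fix the first undefined (state, symbol) met by the shortest-then-alphabetical prefix, trying targets in increasing order and rejecting any under which an Accept and a Reject string meet in one state with the same remainder; add a state when all current targets are rejected. Accepting states are where Accept strings end.
a: 0a undefined. 0a->0: no, b/ab meet in 0 with "b" left. Open state 1: 0a->1.
b: 0b undefined. 0b->0: no, ba/bba meet in 1. 0b->1: no, ba/aa meet in 1 with "a" left. Open state 2: 0b->2.
aa: 1a undefined. 1a->0: no, aabb/bb meet in 2 with "b" left. 1a->1: no, aab/ab meet in 1 with "b" left. 1a->2: no, b/aa meet in 2. Open state 3: 1a->3.
ab: 1b undefined. 1b->0: no, ba/abba meet in 2 with "a" left. 1b->1: no, aba/aa meet in 3. 1b->2: no, b/ab meet in 2. 1b->3: ok.
ba: 2a undefined. 2a->0: ok.
bb: 2b undefined. 2b->0: no, ba/bb meet in 0. 2b->1: no, aab/bbab meet in 3 with "b" left. 2b->2: no, ba/bba meet in 0. 2b->3: no, aba/bba meet in 3 with "a" left. Open state 4: 2b->4.
aaa: 3a undefined. 3a->0: ok.
aab: 3b undefined. 3b->0: ok.
bba: 4a undefined. 4a->0: no, ba/bba meet in 0. 4a->1: ok.
bbb: 4b undefined. 4b->0: no, bbbbb/bb meet in 4. 4b->1: ok.
All examples now run through 5 states with every (state, symbol) defined. Accept strings end in {0,2}, Reject strings end in {1,3,4}; accept={0,2}.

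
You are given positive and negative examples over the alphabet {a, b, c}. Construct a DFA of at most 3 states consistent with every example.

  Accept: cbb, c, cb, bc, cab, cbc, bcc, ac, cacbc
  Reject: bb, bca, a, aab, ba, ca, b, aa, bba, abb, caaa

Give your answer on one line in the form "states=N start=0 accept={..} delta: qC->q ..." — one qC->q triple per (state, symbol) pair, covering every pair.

State merging on the prefix tree: take the shortest (then alphabetical) example prefix whose next move is undefined and point that move at state 0, else 1, else 2, ...; a target is out if some Accept/Reject pair would then sit in one state with the same input left (inseparable). If every existing state is out, open a new one.
a: 0a undefined. 0a->0: ok.
b: 0b undefined. 0b->0: ok.
c: 0c undefined. 0c->0: no, cbb/bb meet in 0. Open state 1: 0c->1.
ca: 1a undefined. 1a->0: no, cab/bb meet in 0. 1a->1: no, c/bca meet in 1. Open state 2: 1a->2.
cb: 1b undefined. 1b->0: no, cbb/bb meet in 0. 1b->1: ok.
bcc: 1c undefined. 1c->0: no, cbc/bb meet in 0. 1c->1: ok.
caa: 2a undefined. 2a->0: ok.
cab: 2b undefined. 2b->0: no, cab/bb meet in 0. 2b->1: ok.
cac: 2c undefined. 2c->0: ok.
All examples now run through 3 states with every (state, symbol) defined. Accept strings end in {1}, Reject strings end in {0,2}; accept={1}.

states=3 start=0 accept={1} delta: 0a->0 0b->0 0c->1 1a->2 1b->1 1c->1 2a->0 2b->1 2c->0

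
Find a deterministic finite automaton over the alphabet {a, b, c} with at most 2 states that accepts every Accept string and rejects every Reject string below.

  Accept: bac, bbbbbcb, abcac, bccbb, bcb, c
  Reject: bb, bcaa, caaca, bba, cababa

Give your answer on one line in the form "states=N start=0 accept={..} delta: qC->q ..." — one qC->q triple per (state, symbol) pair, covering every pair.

states=2 start=0 accept={1} delta: 0a->0 0b->0 0c->1 1a->0 1b->1 1c->1

Grow the machine one transition at a time. Run the examples from 0; the earliest place one falls off (shortest prefix, ties alphabetical) gets sent to the lowest-numbered state that keeps every Accept/Reject pair distinguishable — a pair clashes when both reach the same state with identical unread suffix — and to a fresh state only if none does.
a: 0a undefined. 0a->0: ok.
b: 0b undefined. 0b->0: ok.
c: 0c undefined. 0c->0: no, bac/bb meet in 0. Open state 1: 0c->1.
ca: 1a undefined. 1a->0: ok.
bcb: 1b undefined. 1b->0: no, bbbbbcb/bb meet in 0. 1b->1: ok.
bcc: 1c undefined. 1c->0: no, bccbb/bb meet in 0. 1c->1: ok.
All examples now run through 2 states with every (state, symbol) defined. Accept strings end in {1}, Reject strings end in {0}; accept={1}.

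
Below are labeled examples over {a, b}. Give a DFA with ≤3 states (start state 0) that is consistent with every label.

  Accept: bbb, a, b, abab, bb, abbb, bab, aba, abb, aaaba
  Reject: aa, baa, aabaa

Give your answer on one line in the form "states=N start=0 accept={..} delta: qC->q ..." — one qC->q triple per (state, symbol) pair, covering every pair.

Fold the examples into a partial DFA from state 0: repeatedly fix the first undefined (state, symbol) met by the shortest-then-alphabetical prefix, trying targets in increasing order and rejecting any under which an Accept and a Reject string meet in one state with the same remainder; add a state when all current targets are rejected. Accepting states are where Accept strings end.
a: 0a undefined. 0a->0: no, a/aa meet in 0. Open state 1: 0a->1.
b: 0b undefined. 0b->0: ok.
aa: 1a undefined. 1a->0: no, bbb/aa meet in 0. 1a->1: no, a/aa meet in 1. Open state 2: 1a->2.
ab: 1b undefined. 1b->0: ok.
aaa: 2a undefined. 2a->0: ok.
aab: 2b undefined. 2b->0: ok.
All examples now run through 3 states with every (state, symbol) defined. Accept strings end in {0,1}, Reject strings end in {2}; accept={0,1}.

states=3 start=0 accept={0,1} delta: 0a->1 0b->0 1a->2 1b->0 2a->0 2b->0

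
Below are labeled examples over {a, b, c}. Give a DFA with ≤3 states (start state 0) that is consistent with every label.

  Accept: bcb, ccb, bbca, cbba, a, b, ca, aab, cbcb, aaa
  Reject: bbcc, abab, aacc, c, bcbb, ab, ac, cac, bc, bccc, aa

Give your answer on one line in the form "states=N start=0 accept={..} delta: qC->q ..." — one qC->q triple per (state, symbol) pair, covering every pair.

State merging on the prefix tree: take the shortest (then alphabetical) example prefix whose next move is undefined and point that move at state 0, else 1, else 2, ...; a target is out if some Accept/Reject pair would then sit in one state with the same input left (inseparable). If every existing state is out, open a new one.
a: 0a undefined. 0a->0: no, a/aa meet in 0. Open state 1: 0a->1.
b: 0b undefined. 0b->0: ok.
c: 0c undefined. 0c->0: no, bcb/bbcc meet in 0. 0c->1: no, bcb/ab meet in 1 with "b" left. Open state 2: 0c->2.
aa: 1a undefined. 1a->0: no, b/aa meet in 0. 1a->1: no, a/aa meet in 1. 1a->2: ok.
ab: 1b undefined. 1b->0: no, b/abab meet in 0. 1b->1: no, bcb/abab meet in 2 with "b" left. 1b->2: ok.
ac: 1c undefined. 1c->0: no, b/ac meet in 0. 1c->1: no, a/ac meet in 1. 1c->2: ok.
ca: 2a undefined. 2a->0: no, bbca/abab meet in 0. 2a->1: ok.
cb: 2b undefined. 2b->0: no, bcb/bcbb meet in 0. 2b->1: ok.
cc: 2c undefined. 2c->0: no, ccb/bbcc meet in 0. 2c->1: no, bcb/bbcc meet in 1. 2c->2: ok.
All examples now run through 3 states with every (state, symbol) defined. Accept strings end in {0,1}, Reject strings end in {2}; accept={0,1}.

states=3 start=0 accept={0,1} delta: 0a->1 0b->0 0c->2 1a->2 1b->2 1c->2 2a->1 2b->1 2c->2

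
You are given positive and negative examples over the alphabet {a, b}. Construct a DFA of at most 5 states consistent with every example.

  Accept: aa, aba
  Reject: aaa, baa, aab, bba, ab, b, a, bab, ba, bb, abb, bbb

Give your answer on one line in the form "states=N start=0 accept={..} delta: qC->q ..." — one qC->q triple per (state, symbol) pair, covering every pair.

State merging on the prefix tree: take the shortest (then alphabetical) example prefix whose next move is undefined and point that move at state 0, else 1, else 2, ...; a target is out if some Accept/Reject pair would then sit in one state with the same input left (inseparable). If every existing state is out, open a new one.
a: 0a undefined. 0a->0: no, aa/aaa meet in 0. Open state 1: 0a->1.
b: 0b undefined. 0b->0: no, aa/baa meet in 1 with "a" left. 0b->1: no, aa/ba meet in 1 with "a" left. Open state 2: 0b->2.
aa: 1a undefined. 1a->0: ok.
ab: 1b undefined. 1b->0: no, aa/ab meet in 0. 1b->1: ok.
ba: 2a undefined. 2a->0: no, aa/ba meet in 0. 2a->1: no, aa/baa meet in 0. 2a->2: ok.
bb: 2b undefined. 2b->0: no, aa/bab meet in 0. 2b->1: no, aa/bba meet in 0. 2b->2: ok.
All examples now run through 3 states with every (state, symbol) defined. Accept strings end in {0}, Reject strings end in {1,2}; accept={0}.

states=3 start=0 accept={0} delta: 0a->1 0b->2 1a->0 1b->1 2a->2 2b->2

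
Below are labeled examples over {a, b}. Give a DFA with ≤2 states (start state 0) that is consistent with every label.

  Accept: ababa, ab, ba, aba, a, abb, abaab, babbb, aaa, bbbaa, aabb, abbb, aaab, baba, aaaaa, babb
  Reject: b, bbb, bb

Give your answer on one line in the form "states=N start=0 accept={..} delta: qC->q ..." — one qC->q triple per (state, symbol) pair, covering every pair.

states=2 start=0 accept={1} delta: 0a->1 0b->0 1a->1 1b->1

Fold the examples into a partial DFA from state 0: repeatedly fix the first undefined (state, symbol) met by the shortest-then-alphabetical prefix, trying targets in increasing order and rejecting any under which an Accept and a Reject string meet in one state with the same remainder; add a state when all current targets are rejected. Accepting states are where Accept strings end.
a: 0a undefined. 0a->0: no, ab/b meet in 0 with "b" left. Open state 1: 0a->1.
b: 0b undefined. 0b->0: ok.
aa: 1a undefined. 1a->0: no, bbbaa/b meet in 0. 1a->1: ok.
ab: 1b undefined. 1b->0: no, ab/b meet in 0. 1b->1: ok.
All examples now run through 2 states with every (state, symbol) defined. Accept strings end in {1}, Reject strings end in {0}; accept={1}.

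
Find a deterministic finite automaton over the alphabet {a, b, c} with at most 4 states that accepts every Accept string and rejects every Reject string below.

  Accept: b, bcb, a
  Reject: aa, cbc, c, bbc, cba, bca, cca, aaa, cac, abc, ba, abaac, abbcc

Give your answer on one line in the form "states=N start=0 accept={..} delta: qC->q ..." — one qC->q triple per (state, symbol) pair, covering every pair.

Fold the examples into a partial DFA from state 0: repeatedly fix the first undefined (state, symbol) met by the shortest-then-alphabetical prefix, trying targets in increasing order and rejecting any under which an Accept and a Reject string meet in one state with the same remainder; add a state when all current targets are rejected. Accepting states are where Accept strings end.
a: 0a undefined. 0a->0: no, a/aa meet in 0. Open state 1: 0a->1.
b: 0b undefined. 0b->0: no, a/ba meet in 1. 0b->1: ok.
c: 0c undefined. 0c->0: no, b/cca meet in 1. 0c->1: no, b/c meet in 1. Open state 2: 0c->2.
aa: 1a undefined. 1a->0: no, b/aaa meet in 1. 1a->1: no, b/aa meet in 1. 1a->2: ok.
ab: 1b undefined. 1b->0: ok.
bc: 1c undefined. 1c->0: no, b/bca meet in 1. 1c->1: no, b/abbcc meet in 1. 1c->2: ok.
ca: 2a undefined. 2a->0: ok.
cb: 2b undefined. 2b->0: no, b/cba meet in 1. 2b->1: ok.
cc: 2c undefined. 2c->0: no, b/cca meet in 1. 2c->1: no, b/abaac meet in 1. 2c->2: ok.
All examples now run through 3 states with every (state, symbol) defined. Accept strings end in {1}, Reject strings end in {0,2}; accept={1}.

states=3 start=0 accept={1} delta: 0a->1 0b->1 0c->2 1a->2 1b->0 1c->2 2a->0 2b->1 2c->2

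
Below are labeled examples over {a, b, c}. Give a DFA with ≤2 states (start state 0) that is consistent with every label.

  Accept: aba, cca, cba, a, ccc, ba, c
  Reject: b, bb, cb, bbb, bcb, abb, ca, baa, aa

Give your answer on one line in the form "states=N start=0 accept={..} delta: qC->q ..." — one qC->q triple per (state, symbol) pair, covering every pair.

State merging on the prefix tree: take the shortest (then alphabetical) example prefix whose next move is undefined and point that move at state 0, else 1, else 2, ...; a target is out if some Accept/Reject pair would then sit in one state with the same input left (inseparable). If every existing state is out, open a new one.
a: 0a undefined. 0a->0: no, a/aa meet in 0. Open state 1: 0a->1.
b: 0b undefined. 0b->0: ok.
c: 0c undefined. 0c->0: no, cca/ca meet in 1. 0c->1: ok.
aa: 1a undefined. 1a->0: ok.
ab: 1b undefined. 1b->0: ok.
cc: 1c undefined. 1c->0: ok.
All examples now run through 2 states with every (state, symbol) defined. Accept strings end in {1}, Reject strings end in {0}; accept={1}.

states=2 start=0 accept={1} delta: 0a->1 0b->0 0c->1 1a->0 1b->0 1c->0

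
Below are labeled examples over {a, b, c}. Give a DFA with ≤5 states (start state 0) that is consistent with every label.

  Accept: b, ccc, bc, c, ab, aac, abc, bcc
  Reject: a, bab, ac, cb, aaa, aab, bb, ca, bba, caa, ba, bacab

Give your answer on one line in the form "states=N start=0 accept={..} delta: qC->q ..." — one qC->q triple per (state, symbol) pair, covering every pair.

Fold the examples into a partial DFA from state 0: repeatedly fix the first undefined (state, symbol) met by the shortest-then-alphabetical prefix, trying targets in increasing order and rejecting any under which an Accept and a Reject string meet in one state with the same remainder; add a state when all current targets are rejected. Accepting states are where Accept strings end.
a: 0a undefined. 0a->0: no, b/aab meet in 0 with "b" left. Open state 1: 0a->1.
b: 0b undefined. 0b->0: no, b/bb meet in 0. 0b->1: no, b/a meet in 1. Open state 2: 0b->2.
c: 0c undefined. 0c->0: no, b/cb meet in 2. 0c->1: no, c/a meet in 1. 0c->2: ok.
aa: 1a undefined. 1a->0: no, b/aab meet in 2. 1a->1: no, ab/aab meet in 1 with "b" left. 1a->2: ok.
ab: 1b undefined. 1b->0: ok.
ac: 1c undefined. 1c->0: no, ab/ac meet in 0. 1c->1: ok.
ba: 2a undefined. 2a->0: no, b/bab meet in 2. 2a->1: no, b/caa meet in 2. 2a->2: no, b/aaa meet in 2. Open state 3: 2a->3.
bb: 2b undefined. 2b->0: no, ab/cb meet in 0. 2b->1: no, b/bba meet in 2. 2b->2: no, b/cb meet in 2. 2b->3: ok.
bc: 2c undefined. 2c->0: ok.
bab: 3b undefined. 3b->0: no, bc/bab meet in 0. 3b->1: ok.
bac: 3c undefined. 3c->0: no, bc/bacab meet in 0. 3c->1: ok.
bba: 3a undefined. 3a->0: no, bc/bba meet in 0. 3a->1: ok.
All examples now run through 4 states with every (state, symbol) defined. Accept strings end in {0,2}, Reject strings end in {1,3}; accept={0,2}.

states=4 start=0 accept={0,2} delta: 0a->1 0b->2 0c->2 1a->2 1b->0 1c->1 2a->3 2b->3 2c->0 3a->1 3b->1 3c->1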